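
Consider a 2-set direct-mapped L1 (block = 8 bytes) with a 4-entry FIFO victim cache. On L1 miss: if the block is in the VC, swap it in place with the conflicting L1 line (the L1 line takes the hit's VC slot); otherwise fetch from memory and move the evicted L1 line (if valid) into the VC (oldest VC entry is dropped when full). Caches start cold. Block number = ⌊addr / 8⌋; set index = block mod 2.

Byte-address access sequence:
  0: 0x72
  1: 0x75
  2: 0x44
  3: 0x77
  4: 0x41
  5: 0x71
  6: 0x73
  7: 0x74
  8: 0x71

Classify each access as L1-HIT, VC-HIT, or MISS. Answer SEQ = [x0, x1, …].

SEQ = [MISS, L1-HIT, MISS, VC-HIT, VC-HIT, VC-HIT, L1-HIT, L1-HIT, L1-HIT]

0: 0x72 (blk 14, set 0) → MISS  vc=[]
1: 0x75 (blk 14, set 0) → L1-HIT  vc=[]
2: 0x44 (blk 8, set 0) → MISS  vc=[14]
3: 0x77 (blk 14, set 0) → VC-HIT  vc=[8]
4: 0x41 (blk 8, set 0) → VC-HIT  vc=[14]
5: 0x71 (blk 14, set 0) → VC-HIT  vc=[8]
6: 0x73 (blk 14, set 0) → L1-HIT  vc=[8]
7: 0x74 (blk 14, set 0) → L1-HIT  vc=[8]
8: 0x71 (blk 14, set 0) → L1-HIT  vc=[8]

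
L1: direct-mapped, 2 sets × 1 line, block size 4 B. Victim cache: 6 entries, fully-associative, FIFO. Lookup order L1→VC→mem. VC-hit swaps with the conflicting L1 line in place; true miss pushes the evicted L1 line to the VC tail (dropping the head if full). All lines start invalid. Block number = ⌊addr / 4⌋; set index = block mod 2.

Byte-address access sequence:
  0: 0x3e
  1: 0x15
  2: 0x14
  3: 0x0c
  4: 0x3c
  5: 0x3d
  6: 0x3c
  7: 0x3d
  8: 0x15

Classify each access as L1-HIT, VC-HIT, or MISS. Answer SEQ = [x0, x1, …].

SEQ = [MISS, MISS, L1-HIT, MISS, VC-HIT, L1-HIT, L1-HIT, L1-HIT, VC-HIT]

#0 0x3e→b15/s1 MISS; vc=[]
#1 0x15→b5/s1 MISS; vc=[15]
#2 0x14→b5/s1 L1-HIT; vc=[15]
#3 0xc→b3/s1 MISS; vc=[15,5]
#4 0x3c→b15/s1 VC-HIT; vc=[3,5]
#5 0x3d→b15/s1 L1-HIT; vc=[3,5]
#6 0x3c→b15/s1 L1-HIT; vc=[3,5]
#7 0x3d→b15/s1 L1-HIT; vc=[3,5]
#8 0x15→b5/s1 VC-HIT; vc=[3,15]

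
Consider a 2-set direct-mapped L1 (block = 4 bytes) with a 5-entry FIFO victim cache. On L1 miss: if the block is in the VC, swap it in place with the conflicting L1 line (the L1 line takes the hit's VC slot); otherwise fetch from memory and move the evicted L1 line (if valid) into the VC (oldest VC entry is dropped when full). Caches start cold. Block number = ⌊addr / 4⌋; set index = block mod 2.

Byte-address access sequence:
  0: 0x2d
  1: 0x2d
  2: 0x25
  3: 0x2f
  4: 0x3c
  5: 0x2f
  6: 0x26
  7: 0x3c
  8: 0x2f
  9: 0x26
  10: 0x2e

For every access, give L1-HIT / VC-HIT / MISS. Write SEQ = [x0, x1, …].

SEQ = [MISS, L1-HIT, MISS, VC-HIT, MISS, VC-HIT, VC-HIT, VC-HIT, VC-HIT, VC-HIT, VC-HIT]

  [0] addr=0x2d blk=11 s=1: MISS | VC []
  [1] addr=0x2d blk=11 s=1: L1-HIT | VC []
  [2] addr=0x25 blk=9 s=1: MISS | VC [11]
  [3] addr=0x2f blk=11 s=1: VC-HIT | VC [9]
  [4] addr=0x3c blk=15 s=1: MISS | VC [9, 11]
  [5] addr=0x2f blk=11 s=1: VC-HIT | VC [9, 15]
  [6] addr=0x26 blk=9 s=1: VC-HIT | VC [11, 15]
  [7] addr=0x3c blk=15 s=1: VC-HIT | VC [11, 9]
  [8] addr=0x2f blk=11 s=1: VC-HIT | VC [15, 9]
  [9] addr=0x26 blk=9 s=1: VC-HIT | VC [15, 11]
  [10] addr=0x2e blk=11 s=1: VC-HIT | VC [15, 9]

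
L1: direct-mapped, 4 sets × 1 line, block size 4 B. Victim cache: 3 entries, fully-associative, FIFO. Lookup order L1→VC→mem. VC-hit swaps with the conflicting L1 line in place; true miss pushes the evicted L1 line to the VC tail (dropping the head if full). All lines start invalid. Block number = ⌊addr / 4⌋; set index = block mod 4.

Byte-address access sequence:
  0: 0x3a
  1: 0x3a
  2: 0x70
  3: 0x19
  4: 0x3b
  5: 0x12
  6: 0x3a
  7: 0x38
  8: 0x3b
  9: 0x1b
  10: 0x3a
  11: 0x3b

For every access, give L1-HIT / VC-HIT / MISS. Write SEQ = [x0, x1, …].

0: 0x3a (blk 14, set 2) → MISS  vc=[]
1: 0x3a (blk 14, set 2) → L1-HIT  vc=[]
2: 0x70 (blk 28, set 0) → MISS  vc=[]
3: 0x19 (blk 6, set 2) → MISS  vc=[14]
4: 0x3b (blk 14, set 2) → VC-HIT  vc=[6]
5: 0x12 (blk 4, set 0) → MISS  vc=[6, 28]
6: 0x3a (blk 14, set 2) → L1-HIT  vc=[6, 28]
7: 0x38 (blk 14, set 2) → L1-HIT  vc=[6, 28]
8: 0x3b (blk 14, set 2) → L1-HIT  vc=[6, 28]
9: 0x1b (blk 6, set 2) → VC-HIT  vc=[14, 28]
10: 0x3a (blk 14, set 2) → VC-HIT  vc=[6, 28]
11: 0x3b (blk 14, set 2) → L1-HIT  vc=[6, 28]

SEQ = [MISS, L1-HIT, MISS, MISS, VC-HIT, MISS, L1-HIT, L1-HIT, L1-HIT, VC-HIT, VC-HIT, L1-HIT]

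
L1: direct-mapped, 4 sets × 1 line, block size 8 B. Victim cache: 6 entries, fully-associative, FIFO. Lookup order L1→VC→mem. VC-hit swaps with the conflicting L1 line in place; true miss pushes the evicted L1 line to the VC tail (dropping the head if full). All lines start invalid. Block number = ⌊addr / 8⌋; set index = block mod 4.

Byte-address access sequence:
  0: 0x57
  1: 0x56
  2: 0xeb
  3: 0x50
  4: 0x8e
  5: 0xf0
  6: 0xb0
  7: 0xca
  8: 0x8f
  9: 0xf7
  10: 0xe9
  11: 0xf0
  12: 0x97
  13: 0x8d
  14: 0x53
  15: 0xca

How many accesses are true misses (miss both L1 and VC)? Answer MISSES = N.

0: 0x57 (blk 10, set 2) → MISS  vc=[]
1: 0x56 (blk 10, set 2) → L1-HIT  vc=[]
2: 0xeb (blk 29, set 1) → MISS  vc=[]
3: 0x50 (blk 10, set 2) → L1-HIT  vc=[]
4: 0x8e (blk 17, set 1) → MISS  vc=[29]
5: 0xf0 (blk 30, set 2) → MISS  vc=[29, 10]
6: 0xb0 (blk 22, set 2) → MISS  vc=[29, 10, 30]
7: 0xca (blk 25, set 1) → MISS  vc=[29, 10, 30, 17]
8: 0x8f (blk 17, set 1) → VC-HIT  vc=[29, 10, 30, 25]
9: 0xf7 (blk 30, set 2) → VC-HIT  vc=[29, 10, 22, 25]
10: 0xe9 (blk 29, set 1) → VC-HIT  vc=[17, 10, 22, 25]
11: 0xf0 (blk 30, set 2) → L1-HIT  vc=[17, 10, 22, 25]
12: 0x97 (blk 18, set 2) → MISS  vc=[17, 10, 22, 25, 30]
13: 0x8d (blk 17, set 1) → VC-HIT  vc=[29, 10, 22, 25, 30]
14: 0x53 (blk 10, set 2) → VC-HIT  vc=[29, 18, 22, 25, 30]
15: 0xca (blk 25, set 1) → VC-HIT  vc=[29, 18, 22, 17, 30]

MISSES = 7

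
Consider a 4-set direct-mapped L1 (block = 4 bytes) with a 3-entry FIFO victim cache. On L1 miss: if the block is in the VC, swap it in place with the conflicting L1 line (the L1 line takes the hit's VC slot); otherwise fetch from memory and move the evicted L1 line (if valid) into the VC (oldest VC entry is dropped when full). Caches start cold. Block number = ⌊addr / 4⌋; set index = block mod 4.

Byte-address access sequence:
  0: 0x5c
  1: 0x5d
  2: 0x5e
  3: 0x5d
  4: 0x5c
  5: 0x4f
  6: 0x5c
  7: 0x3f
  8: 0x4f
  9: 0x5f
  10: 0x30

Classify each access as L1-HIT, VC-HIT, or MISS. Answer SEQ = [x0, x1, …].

  [0] addr=0x5c blk=23 s=3: MISS | VC []
  [1] addr=0x5d blk=23 s=3: L1-HIT | VC []
  [2] addr=0x5e blk=23 s=3: L1-HIT | VC []
  [3] addr=0x5d blk=23 s=3: L1-HIT | VC []
  [4] addr=0x5c blk=23 s=3: L1-HIT | VC []
  [5] addr=0x4f blk=19 s=3: MISS | VC [23]
  [6] addr=0x5c blk=23 s=3: VC-HIT | VC [19]
  [7] addr=0x3f blk=15 s=3: MISS | VC [19, 23]
  [8] addr=0x4f blk=19 s=3: VC-HIT | VC [15, 23]
  [9] addr=0x5f blk=23 s=3: VC-HIT | VC [15, 19]
  [10] addr=0x30 blk=12 s=0: MISS | VC [15, 19]

SEQ = [MISS, L1-HIT, L1-HIT, L1-HIT, L1-HIT, MISS, VC-HIT, MISS, VC-HIT, VC-HIT, MISS]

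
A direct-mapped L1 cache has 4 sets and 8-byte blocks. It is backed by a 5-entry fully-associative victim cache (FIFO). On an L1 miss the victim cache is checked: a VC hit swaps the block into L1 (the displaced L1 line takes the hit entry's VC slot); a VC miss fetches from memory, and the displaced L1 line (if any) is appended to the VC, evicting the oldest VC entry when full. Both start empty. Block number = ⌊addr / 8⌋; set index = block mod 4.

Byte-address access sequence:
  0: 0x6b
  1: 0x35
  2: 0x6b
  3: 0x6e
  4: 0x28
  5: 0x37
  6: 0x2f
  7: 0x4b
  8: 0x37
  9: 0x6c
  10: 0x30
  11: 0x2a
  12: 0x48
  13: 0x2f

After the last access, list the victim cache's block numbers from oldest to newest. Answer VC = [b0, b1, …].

VC = [9, 13]

0: 0x6b (blk 13, set 1) → MISS  vc=[]
1: 0x35 (blk 6, set 2) → MISS  vc=[]
2: 0x6b (blk 13, set 1) → L1-HIT  vc=[]
3: 0x6e (blk 13, set 1) → L1-HIT  vc=[]
4: 0x28 (blk 5, set 1) → MISS  vc=[13]
5: 0x37 (blk 6, set 2) → L1-HIT  vc=[13]
6: 0x2f (blk 5, set 1) → L1-HIT  vc=[13]
7: 0x4b (blk 9, set 1) → MISS  vc=[13, 5]
8: 0x37 (blk 6, set 2) → L1-HIT  vc=[13, 5]
9: 0x6c (blk 13, set 1) → VC-HIT  vc=[9, 5]
10: 0x30 (blk 6, set 2) → L1-HIT  vc=[9, 5]
11: 0x2a (blk 5, set 1) → VC-HIT  vc=[9, 13]
12: 0x48 (blk 9, set 1) → VC-HIT  vc=[5, 13]
13: 0x2f (blk 5, set 1) → VC-HIT  vc=[9, 13]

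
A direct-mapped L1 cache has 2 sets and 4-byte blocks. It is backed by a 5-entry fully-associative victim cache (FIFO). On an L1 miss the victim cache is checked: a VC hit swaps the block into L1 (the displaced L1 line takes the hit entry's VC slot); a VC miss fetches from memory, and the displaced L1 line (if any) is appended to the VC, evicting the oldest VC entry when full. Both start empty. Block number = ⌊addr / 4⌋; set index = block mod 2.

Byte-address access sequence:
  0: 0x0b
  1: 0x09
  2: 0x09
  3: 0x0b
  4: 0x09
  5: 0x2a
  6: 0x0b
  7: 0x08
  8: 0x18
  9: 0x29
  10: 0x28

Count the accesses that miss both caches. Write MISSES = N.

MISSES = 3

#0 0xb→b2/s0 MISS; vc=[]
#1 0x9→b2/s0 L1-HIT; vc=[]
#2 0x9→b2/s0 L1-HIT; vc=[]
#3 0xb→b2/s0 L1-HIT; vc=[]
#4 0x9→b2/s0 L1-HIT; vc=[]
#5 0x2a→b10/s0 MISS; vc=[2]
#6 0xb→b2/s0 VC-HIT; vc=[10]
#7 0x8→b2/s0 L1-HIT; vc=[10]
#8 0x18→b6/s0 MISS; vc=[10,2]
#9 0x29→b10/s0 VC-HIT; vc=[6,2]
#10 0x28→b10/s0 L1-HIT; vc=[6,2]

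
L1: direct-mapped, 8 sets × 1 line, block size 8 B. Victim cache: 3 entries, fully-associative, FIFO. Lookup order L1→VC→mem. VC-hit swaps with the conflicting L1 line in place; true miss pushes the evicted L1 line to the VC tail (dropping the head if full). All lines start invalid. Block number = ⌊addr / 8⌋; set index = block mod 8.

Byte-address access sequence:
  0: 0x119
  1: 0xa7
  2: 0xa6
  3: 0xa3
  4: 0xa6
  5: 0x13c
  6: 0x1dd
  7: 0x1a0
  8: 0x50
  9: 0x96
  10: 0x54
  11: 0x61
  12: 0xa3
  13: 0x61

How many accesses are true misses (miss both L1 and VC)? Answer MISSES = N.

0: 0x119 (blk 35, set 3) → MISS  vc=[]
1: 0xa7 (blk 20, set 4) → MISS  vc=[]
2: 0xa6 (blk 20, set 4) → L1-HIT  vc=[]
3: 0xa3 (blk 20, set 4) → L1-HIT  vc=[]
4: 0xa6 (blk 20, set 4) → L1-HIT  vc=[]
5: 0x13c (blk 39, set 7) → MISS  vc=[]
6: 0x1dd (blk 59, set 3) → MISS  vc=[35]
7: 0x1a0 (blk 52, set 4) → MISS  vc=[35, 20]
8: 0x50 (blk 10, set 2) → MISS  vc=[35, 20]
9: 0x96 (blk 18, set 2) → MISS  vc=[35, 20, 10]
10: 0x54 (blk 10, set 2) → VC-HIT  vc=[35, 20, 18]
11: 0x61 (blk 12, set 4) → MISS  vc=[20, 18, 52]
12: 0xa3 (blk 20, set 4) → VC-HIT  vc=[12, 18, 52]
13: 0x61 (blk 12, set 4) → VC-HIT  vc=[20, 18, 52]

MISSES = 8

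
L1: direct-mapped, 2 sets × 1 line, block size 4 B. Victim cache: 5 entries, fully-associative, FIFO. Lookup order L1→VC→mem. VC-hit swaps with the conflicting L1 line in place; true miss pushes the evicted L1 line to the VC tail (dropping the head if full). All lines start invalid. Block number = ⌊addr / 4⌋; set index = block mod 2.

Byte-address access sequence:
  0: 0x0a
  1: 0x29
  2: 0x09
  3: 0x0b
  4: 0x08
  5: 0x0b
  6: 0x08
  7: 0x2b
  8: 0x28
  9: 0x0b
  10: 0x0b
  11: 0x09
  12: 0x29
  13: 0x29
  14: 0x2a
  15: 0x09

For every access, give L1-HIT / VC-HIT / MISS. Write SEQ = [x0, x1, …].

0: 0xa (blk 2, set 0) → MISS  vc=[]
1: 0x29 (blk 10, set 0) → MISS  vc=[2]
2: 0x9 (blk 2, set 0) → VC-HIT  vc=[10]
3: 0xb (blk 2, set 0) → L1-HIT  vc=[10]
4: 0x8 (blk 2, set 0) → L1-HIT  vc=[10]
5: 0xb (blk 2, set 0) → L1-HIT  vc=[10]
6: 0x8 (blk 2, set 0) → L1-HIT  vc=[10]
7: 0x2b (blk 10, set 0) → VC-HIT  vc=[2]
8: 0x28 (blk 10, set 0) → L1-HIT  vc=[2]
9: 0xb (blk 2, set 0) → VC-HIT  vc=[10]
10: 0xb (blk 2, set 0) → L1-HIT  vc=[10]
11: 0x9 (blk 2, set 0) → L1-HIT  vc=[10]
12: 0x29 (blk 10, set 0) → VC-HIT  vc=[2]
13: 0x29 (blk 10, set 0) → L1-HIT  vc=[2]
14: 0x2a (blk 10, set 0) → L1-HIT  vc=[2]
15: 0x9 (blk 2, set 0) → VC-HIT  vc=[10]

SEQ = [MISS, MISS, VC-HIT, L1-HIT, L1-HIT, L1-HIT, L1-HIT, VC-HIT, L1-HIT, VC-HIT, L1-HIT, L1-HIT, VC-HIT, L1-HIT, L1-HIT, VC-HIT]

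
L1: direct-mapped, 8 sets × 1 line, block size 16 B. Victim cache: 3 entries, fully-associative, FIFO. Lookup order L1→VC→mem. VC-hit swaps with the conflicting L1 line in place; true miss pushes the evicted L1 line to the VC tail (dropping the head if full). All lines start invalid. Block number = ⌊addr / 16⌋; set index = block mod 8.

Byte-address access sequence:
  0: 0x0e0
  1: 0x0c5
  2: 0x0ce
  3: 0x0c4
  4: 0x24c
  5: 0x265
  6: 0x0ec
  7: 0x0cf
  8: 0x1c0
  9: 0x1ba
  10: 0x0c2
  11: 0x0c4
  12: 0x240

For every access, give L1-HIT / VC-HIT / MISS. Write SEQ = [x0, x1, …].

SEQ = [MISS, MISS, L1-HIT, L1-HIT, MISS, MISS, VC-HIT, VC-HIT, MISS, MISS, VC-HIT, L1-HIT, VC-HIT]

0: 0xe0 (blk 14, set 6) → MISS  vc=[]
1: 0xc5 (blk 12, set 4) → MISS  vc=[]
2: 0xce (blk 12, set 4) → L1-HIT  vc=[]
3: 0xc4 (blk 12, set 4) → L1-HIT  vc=[]
4: 0x24c (blk 36, set 4) → MISS  vc=[12]
5: 0x265 (blk 38, set 6) → MISS  vc=[12, 14]
6: 0xec (blk 14, set 6) → VC-HIT  vc=[12, 38]
7: 0xcf (blk 12, set 4) → VC-HIT  vc=[36, 38]
8: 0x1c0 (blk 28, set 4) → MISS  vc=[36, 38, 12]
9: 0x1ba (blk 27, set 3) → MISS  vc=[36, 38, 12]
10: 0xc2 (blk 12, set 4) → VC-HIT  vc=[36, 38, 28]
11: 0xc4 (blk 12, set 4) → L1-HIT  vc=[36, 38, 28]
12: 0x240 (blk 36, set 4) → VC-HIT  vc=[12, 38, 28]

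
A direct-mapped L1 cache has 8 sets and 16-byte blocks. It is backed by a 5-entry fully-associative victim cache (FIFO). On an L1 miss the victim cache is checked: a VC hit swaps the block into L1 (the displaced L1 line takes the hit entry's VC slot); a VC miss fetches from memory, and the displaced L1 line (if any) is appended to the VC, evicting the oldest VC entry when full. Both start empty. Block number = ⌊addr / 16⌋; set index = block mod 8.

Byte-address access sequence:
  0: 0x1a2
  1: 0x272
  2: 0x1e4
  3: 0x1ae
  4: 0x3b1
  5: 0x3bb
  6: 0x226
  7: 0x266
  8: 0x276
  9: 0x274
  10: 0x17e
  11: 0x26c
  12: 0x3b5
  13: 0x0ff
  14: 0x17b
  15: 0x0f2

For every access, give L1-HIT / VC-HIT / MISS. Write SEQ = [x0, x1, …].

  [0] addr=0x1a2 blk=26 s=2: MISS | VC []
  [1] addr=0x272 blk=39 s=7: MISS | VC []
  [2] addr=0x1e4 blk=30 s=6: MISS | VC []
  [3] addr=0x1ae blk=26 s=2: L1-HIT | VC []
  [4] addr=0x3b1 blk=59 s=3: MISS | VC []
  [5] addr=0x3bb blk=59 s=3: L1-HIT | VC []
  [6] addr=0x226 blk=34 s=2: MISS | VC [26]
  [7] addr=0x266 blk=38 s=6: MISS | VC [26, 30]
  [8] addr=0x276 blk=39 s=7: L1-HIT | VC [26, 30]
  [9] addr=0x274 blk=39 s=7: L1-HIT | VC [26, 30]
  [10] addr=0x17e blk=23 s=7: MISS | VC [26, 30, 39]
  [11] addr=0x26c blk=38 s=6: L1-HIT | VC [26, 30, 39]
  [12] addr=0x3b5 blk=59 s=3: L1-HIT | VC [26, 30, 39]
  [13] addr=0xff blk=15 s=7: MISS | VC [26, 30, 39, 23]
  [14] addr=0x17b blk=23 s=7: VC-HIT | VC [26, 30, 39, 15]
  [15] addr=0xf2 blk=15 s=7: VC-HIT | VC [26, 30, 39, 23]

SEQ = [MISS, MISS, MISS, L1-HIT, MISS, L1-HIT, MISS, MISS, L1-HIT, L1-HIT, MISS, L1-HIT, L1-HIT, MISS, VC-HIT, VC-HIT]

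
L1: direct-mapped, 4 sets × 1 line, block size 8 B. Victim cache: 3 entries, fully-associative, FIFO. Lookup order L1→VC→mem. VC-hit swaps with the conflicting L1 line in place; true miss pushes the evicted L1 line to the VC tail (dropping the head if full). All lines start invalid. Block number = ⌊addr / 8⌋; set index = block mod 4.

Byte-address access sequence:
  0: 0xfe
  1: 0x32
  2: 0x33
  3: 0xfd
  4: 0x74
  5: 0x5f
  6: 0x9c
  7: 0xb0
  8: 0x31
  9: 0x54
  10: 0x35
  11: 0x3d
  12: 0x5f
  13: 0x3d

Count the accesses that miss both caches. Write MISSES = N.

#0 0xfe→b31/s3 MISS; vc=[]
#1 0x32→b6/s2 MISS; vc=[]
#2 0x33→b6/s2 L1-HIT; vc=[]
#3 0xfd→b31/s3 L1-HIT; vc=[]
#4 0x74→b14/s2 MISS; vc=[6]
#5 0x5f→b11/s3 MISS; vc=[6,31]
#6 0x9c→b19/s3 MISS; vc=[6,31,11]
#7 0xb0→b22/s2 MISS; vc=[31,11,14]
#8 0x31→b6/s2 MISS; vc=[11,14,22]
#9 0x54→b10/s2 MISS; vc=[14,22,6]
#10 0x35→b6/s2 VC-HIT; vc=[14,22,10]
#11 0x3d→b7/s3 MISS; vc=[22,10,19]
#12 0x5f→b11/s3 MISS; vc=[10,19,7]
#13 0x3d→b7/s3 VC-HIT; vc=[10,19,11]

MISSES = 10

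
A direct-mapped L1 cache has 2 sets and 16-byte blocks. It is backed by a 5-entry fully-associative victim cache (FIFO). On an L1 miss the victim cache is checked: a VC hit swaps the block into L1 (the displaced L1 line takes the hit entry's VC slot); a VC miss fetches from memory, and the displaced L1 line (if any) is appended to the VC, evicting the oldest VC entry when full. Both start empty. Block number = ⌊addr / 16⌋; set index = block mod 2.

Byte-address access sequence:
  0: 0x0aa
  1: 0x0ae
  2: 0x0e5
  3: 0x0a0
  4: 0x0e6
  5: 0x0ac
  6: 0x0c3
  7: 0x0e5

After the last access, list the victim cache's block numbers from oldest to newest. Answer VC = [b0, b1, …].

VC = [12, 10]

0: 0xaa (blk 10, set 0) → MISS  vc=[]
1: 0xae (blk 10, set 0) → L1-HIT  vc=[]
2: 0xe5 (blk 14, set 0) → MISS  vc=[10]
3: 0xa0 (blk 10, set 0) → VC-HIT  vc=[14]
4: 0xe6 (blk 14, set 0) → VC-HIT  vc=[10]
5: 0xac (blk 10, set 0) → VC-HIT  vc=[14]
6: 0xc3 (blk 12, set 0) → MISS  vc=[14, 10]
7: 0xe5 (blk 14, set 0) → VC-HIT  vc=[12, 10]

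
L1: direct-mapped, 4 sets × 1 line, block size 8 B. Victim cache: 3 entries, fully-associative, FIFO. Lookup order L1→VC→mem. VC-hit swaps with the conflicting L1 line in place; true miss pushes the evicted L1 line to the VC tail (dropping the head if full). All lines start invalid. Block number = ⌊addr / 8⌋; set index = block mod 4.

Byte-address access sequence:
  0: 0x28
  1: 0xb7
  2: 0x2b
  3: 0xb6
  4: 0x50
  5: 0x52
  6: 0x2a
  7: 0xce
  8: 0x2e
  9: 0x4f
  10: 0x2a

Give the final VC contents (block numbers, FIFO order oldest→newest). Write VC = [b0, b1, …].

VC = [22, 25, 9]

#0 0x28→b5/s1 MISS; vc=[]
#1 0xb7→b22/s2 MISS; vc=[]
#2 0x2b→b5/s1 L1-HIT; vc=[]
#3 0xb6→b22/s2 L1-HIT; vc=[]
#4 0x50→b10/s2 MISS; vc=[22]
#5 0x52→b10/s2 L1-HIT; vc=[22]
#6 0x2a→b5/s1 L1-HIT; vc=[22]
#7 0xce→b25/s1 MISS; vc=[22,5]
#8 0x2e→b5/s1 VC-HIT; vc=[22,25]
#9 0x4f→b9/s1 MISS; vc=[22,25,5]
#10 0x2a→b5/s1 VC-HIT; vc=[22,25,9]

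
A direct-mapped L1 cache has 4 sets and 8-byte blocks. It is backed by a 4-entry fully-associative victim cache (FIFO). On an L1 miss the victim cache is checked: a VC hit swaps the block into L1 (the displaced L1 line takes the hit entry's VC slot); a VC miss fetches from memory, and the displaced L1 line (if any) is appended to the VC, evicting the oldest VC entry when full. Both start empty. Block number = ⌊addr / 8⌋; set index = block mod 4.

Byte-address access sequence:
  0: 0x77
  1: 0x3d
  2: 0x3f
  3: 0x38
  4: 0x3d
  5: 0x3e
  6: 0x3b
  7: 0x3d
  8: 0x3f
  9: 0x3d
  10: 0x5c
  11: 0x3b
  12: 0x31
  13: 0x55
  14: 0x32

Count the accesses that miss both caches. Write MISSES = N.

MISSES = 5

  [0] addr=0x77 blk=14 s=2: MISS | VC []
  [1] addr=0x3d blk=7 s=3: MISS | VC []
  [2] addr=0x3f blk=7 s=3: L1-HIT | VC []
  [3] addr=0x38 blk=7 s=3: L1-HIT | VC []
  [4] addr=0x3d blk=7 s=3: L1-HIT | VC []
  [5] addr=0x3e blk=7 s=3: L1-HIT | VC []
  [6] addr=0x3b blk=7 s=3: L1-HIT | VC []
  [7] addr=0x3d blk=7 s=3: L1-HIT | VC []
  [8] addr=0x3f blk=7 s=3: L1-HIT | VC []
  [9] addr=0x3d blk=7 s=3: L1-HIT | VC []
  [10] addr=0x5c blk=11 s=3: MISS | VC [7]
  [11] addr=0x3b blk=7 s=3: VC-HIT | VC [11]
  [12] addr=0x31 blk=6 s=2: MISS | VC [11, 14]
  [13] addr=0x55 blk=10 s=2: MISS | VC [11, 14, 6]
  [14] addr=0x32 blk=6 s=2: VC-HIT | VC [11, 14, 10]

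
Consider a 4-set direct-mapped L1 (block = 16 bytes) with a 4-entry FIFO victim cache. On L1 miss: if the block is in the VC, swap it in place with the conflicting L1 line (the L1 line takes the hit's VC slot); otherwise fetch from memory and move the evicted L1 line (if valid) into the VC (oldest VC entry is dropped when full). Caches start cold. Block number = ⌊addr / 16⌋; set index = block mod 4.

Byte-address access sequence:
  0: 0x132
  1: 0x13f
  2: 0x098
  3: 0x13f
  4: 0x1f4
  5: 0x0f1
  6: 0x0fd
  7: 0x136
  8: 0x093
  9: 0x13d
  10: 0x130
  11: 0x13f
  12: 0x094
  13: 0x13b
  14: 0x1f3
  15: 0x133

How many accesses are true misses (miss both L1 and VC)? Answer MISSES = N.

MISSES = 4

#0 0x132→b19/s3 MISS; vc=[]
#1 0x13f→b19/s3 L1-HIT; vc=[]
#2 0x98→b9/s1 MISS; vc=[]
#3 0x13f→b19/s3 L1-HIT; vc=[]
#4 0x1f4→b31/s3 MISS; vc=[19]
#5 0xf1→b15/s3 MISS; vc=[19,31]
#6 0xfd→b15/s3 L1-HIT; vc=[19,31]
#7 0x136→b19/s3 VC-HIT; vc=[15,31]
#8 0x93→b9/s1 L1-HIT; vc=[15,31]
#9 0x13d→b19/s3 L1-HIT; vc=[15,31]
#10 0x130→b19/s3 L1-HIT; vc=[15,31]
#11 0x13f→b19/s3 L1-HIT; vc=[15,31]
#12 0x94→b9/s1 L1-HIT; vc=[15,31]
#13 0x13b→b19/s3 L1-HIT; vc=[15,31]
#14 0x1f3→b31/s3 VC-HIT; vc=[15,19]
#15 0x133→b19/s3 VC-HIT; vc=[15,31]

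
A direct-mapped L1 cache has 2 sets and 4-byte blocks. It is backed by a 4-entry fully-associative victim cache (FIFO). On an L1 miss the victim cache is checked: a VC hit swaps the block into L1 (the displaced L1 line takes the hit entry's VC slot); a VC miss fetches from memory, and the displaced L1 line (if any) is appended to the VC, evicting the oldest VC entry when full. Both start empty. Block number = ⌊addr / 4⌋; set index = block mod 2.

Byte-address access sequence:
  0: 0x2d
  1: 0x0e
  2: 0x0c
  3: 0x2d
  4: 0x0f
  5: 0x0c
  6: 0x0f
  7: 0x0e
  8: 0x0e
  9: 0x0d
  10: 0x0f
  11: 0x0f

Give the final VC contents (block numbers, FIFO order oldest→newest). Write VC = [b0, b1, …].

VC = [11]

0: 0x2d (blk 11, set 1) → MISS  vc=[]
1: 0xe (blk 3, set 1) → MISS  vc=[11]
2: 0xc (blk 3, set 1) → L1-HIT  vc=[11]
3: 0x2d (blk 11, set 1) → VC-HIT  vc=[3]
4: 0xf (blk 3, set 1) → VC-HIT  vc=[11]
5: 0xc (blk 3, set 1) → L1-HIT  vc=[11]
6: 0xf (blk 3, set 1) → L1-HIT  vc=[11]
7: 0xe (blk 3, set 1) → L1-HIT  vc=[11]
8: 0xe (blk 3, set 1) → L1-HIT  vc=[11]
9: 0xd (blk 3, set 1) → L1-HIT  vc=[11]
10: 0xf (blk 3, set 1) → L1-HIT  vc=[11]
11: 0xf (blk 3, set 1) → L1-HIT  vc=[11]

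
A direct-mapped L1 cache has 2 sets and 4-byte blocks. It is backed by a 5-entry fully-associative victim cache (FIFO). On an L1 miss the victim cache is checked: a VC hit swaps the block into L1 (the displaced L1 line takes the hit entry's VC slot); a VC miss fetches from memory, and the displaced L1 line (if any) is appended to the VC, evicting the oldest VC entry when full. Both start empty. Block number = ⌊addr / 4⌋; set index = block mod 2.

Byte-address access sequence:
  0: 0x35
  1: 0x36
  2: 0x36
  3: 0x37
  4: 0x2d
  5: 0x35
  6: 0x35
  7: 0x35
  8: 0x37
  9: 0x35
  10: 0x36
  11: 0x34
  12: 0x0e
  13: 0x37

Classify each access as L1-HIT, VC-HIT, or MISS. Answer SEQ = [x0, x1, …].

#0 0x35→b13/s1 MISS; vc=[]
#1 0x36→b13/s1 L1-HIT; vc=[]
#2 0x36→b13/s1 L1-HIT; vc=[]
#3 0x37→b13/s1 L1-HIT; vc=[]
#4 0x2d→b11/s1 MISS; vc=[13]
#5 0x35→b13/s1 VC-HIT; vc=[11]
#6 0x35→b13/s1 L1-HIT; vc=[11]
#7 0x35→b13/s1 L1-HIT; vc=[11]
#8 0x37→b13/s1 L1-HIT; vc=[11]
#9 0x35→b13/s1 L1-HIT; vc=[11]
#10 0x36→b13/s1 L1-HIT; vc=[11]
#11 0x34→b13/s1 L1-HIT; vc=[11]
#12 0xe→b3/s1 MISS; vc=[11,13]
#13 0x37→b13/s1 VC-HIT; vc=[11,3]

SEQ = [MISS, L1-HIT, L1-HIT, L1-HIT, MISS, VC-HIT, L1-HIT, L1-HIT, L1-HIT, L1-HIT, L1-HIT, L1-HIT, MISS, VC-HIT]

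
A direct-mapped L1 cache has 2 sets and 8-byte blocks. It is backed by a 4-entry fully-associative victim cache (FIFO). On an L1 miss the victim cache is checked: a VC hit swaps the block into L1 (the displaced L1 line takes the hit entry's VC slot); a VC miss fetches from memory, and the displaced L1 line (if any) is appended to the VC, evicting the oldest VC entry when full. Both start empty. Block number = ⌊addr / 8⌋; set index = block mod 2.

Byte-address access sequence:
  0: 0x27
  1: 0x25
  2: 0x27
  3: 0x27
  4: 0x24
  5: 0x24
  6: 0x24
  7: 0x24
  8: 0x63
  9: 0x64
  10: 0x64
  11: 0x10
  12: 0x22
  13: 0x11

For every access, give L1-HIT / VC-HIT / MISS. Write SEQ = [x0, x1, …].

SEQ = [MISS, L1-HIT, L1-HIT, L1-HIT, L1-HIT, L1-HIT, L1-HIT, L1-HIT, MISS, L1-HIT, L1-HIT, MISS, VC-HIT, VC-HIT]

#0 0x27→b4/s0 MISS; vc=[]
#1 0x25→b4/s0 L1-HIT; vc=[]
#2 0x27→b4/s0 L1-HIT; vc=[]
#3 0x27→b4/s0 L1-HIT; vc=[]
#4 0x24→b4/s0 L1-HIT; vc=[]
#5 0x24→b4/s0 L1-HIT; vc=[]
#6 0x24→b4/s0 L1-HIT; vc=[]
#7 0x24→b4/s0 L1-HIT; vc=[]
#8 0x63→b12/s0 MISS; vc=[4]
#9 0x64→b12/s0 L1-HIT; vc=[4]
#10 0x64→b12/s0 L1-HIT; vc=[4]
#11 0x10→b2/s0 MISS; vc=[4,12]
#12 0x22→b4/s0 VC-HIT; vc=[2,12]
#13 0x11→b2/s0 VC-HIT; vc=[4,12]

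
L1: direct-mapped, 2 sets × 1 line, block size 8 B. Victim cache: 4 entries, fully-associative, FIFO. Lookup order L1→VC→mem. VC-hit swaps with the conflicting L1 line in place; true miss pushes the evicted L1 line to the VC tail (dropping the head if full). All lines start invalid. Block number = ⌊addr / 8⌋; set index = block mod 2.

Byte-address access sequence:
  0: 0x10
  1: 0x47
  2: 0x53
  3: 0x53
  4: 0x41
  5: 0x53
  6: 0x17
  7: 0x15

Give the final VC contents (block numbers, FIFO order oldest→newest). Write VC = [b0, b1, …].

VC = [10, 8]

  [0] addr=0x10 blk=2 s=0: MISS | VC []
  [1] addr=0x47 blk=8 s=0: MISS | VC [2]
  [2] addr=0x53 blk=10 s=0: MISS | VC [2, 8]
  [3] addr=0x53 blk=10 s=0: L1-HIT | VC [2, 8]
  [4] addr=0x41 blk=8 s=0: VC-HIT | VC [2, 10]
  [5] addr=0x53 blk=10 s=0: VC-HIT | VC [2, 8]
  [6] addr=0x17 blk=2 s=0: VC-HIT | VC [10, 8]
  [7] addr=0x15 blk=2 s=0: L1-HIT | VC [10, 8]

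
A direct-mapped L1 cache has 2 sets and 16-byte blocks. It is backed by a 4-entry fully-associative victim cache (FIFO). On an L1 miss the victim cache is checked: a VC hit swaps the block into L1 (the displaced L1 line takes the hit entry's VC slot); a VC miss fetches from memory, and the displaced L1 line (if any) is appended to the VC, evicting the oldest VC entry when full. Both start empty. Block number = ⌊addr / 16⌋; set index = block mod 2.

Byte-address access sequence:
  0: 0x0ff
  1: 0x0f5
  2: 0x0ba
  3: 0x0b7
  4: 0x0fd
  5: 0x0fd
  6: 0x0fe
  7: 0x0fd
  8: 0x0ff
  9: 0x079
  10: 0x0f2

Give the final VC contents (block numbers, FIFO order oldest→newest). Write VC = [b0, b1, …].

VC = [11, 7]

#0 0xff→b15/s1 MISS; vc=[]
#1 0xf5→b15/s1 L1-HIT; vc=[]
#2 0xba→b11/s1 MISS; vc=[15]
#3 0xb7→b11/s1 L1-HIT; vc=[15]
#4 0xfd→b15/s1 VC-HIT; vc=[11]
#5 0xfd→b15/s1 L1-HIT; vc=[11]
#6 0xfe→b15/s1 L1-HIT; vc=[11]
#7 0xfd→b15/s1 L1-HIT; vc=[11]
#8 0xff→b15/s1 L1-HIT; vc=[11]
#9 0x79→b7/s1 MISS; vc=[11,15]
#10 0xf2→b15/s1 VC-HIT; vc=[11,7]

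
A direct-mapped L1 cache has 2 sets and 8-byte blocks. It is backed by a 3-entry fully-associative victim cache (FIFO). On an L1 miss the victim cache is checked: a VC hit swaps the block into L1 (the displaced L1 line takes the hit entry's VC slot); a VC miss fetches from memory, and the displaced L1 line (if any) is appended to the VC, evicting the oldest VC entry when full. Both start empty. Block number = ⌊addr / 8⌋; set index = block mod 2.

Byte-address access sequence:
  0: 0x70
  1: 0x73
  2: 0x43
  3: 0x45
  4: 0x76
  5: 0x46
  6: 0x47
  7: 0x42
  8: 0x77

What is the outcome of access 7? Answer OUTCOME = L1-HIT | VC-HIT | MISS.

  [0] addr=0x70 blk=14 s=0: MISS | VC []
  [1] addr=0x73 blk=14 s=0: L1-HIT | VC []
  [2] addr=0x43 blk=8 s=0: MISS | VC [14]
  [3] addr=0x45 blk=8 s=0: L1-HIT | VC [14]
  [4] addr=0x76 blk=14 s=0: VC-HIT | VC [8]
  [5] addr=0x46 blk=8 s=0: VC-HIT | VC [14]
  [6] addr=0x47 blk=8 s=0: L1-HIT | VC [14]
  [7] addr=0x42 blk=8 s=0: L1-HIT | VC [14]
  [8] addr=0x77 blk=14 s=0: VC-HIT | VC [8]

OUTCOME = L1-HIT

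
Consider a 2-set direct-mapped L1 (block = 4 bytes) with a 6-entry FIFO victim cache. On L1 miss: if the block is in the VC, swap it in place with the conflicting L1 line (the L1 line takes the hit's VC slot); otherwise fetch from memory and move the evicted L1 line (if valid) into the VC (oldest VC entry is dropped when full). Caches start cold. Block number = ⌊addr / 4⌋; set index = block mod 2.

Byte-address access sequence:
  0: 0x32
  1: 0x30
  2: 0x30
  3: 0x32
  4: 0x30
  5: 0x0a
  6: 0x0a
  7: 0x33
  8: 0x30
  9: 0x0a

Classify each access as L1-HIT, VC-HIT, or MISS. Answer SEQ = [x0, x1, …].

SEQ = [MISS, L1-HIT, L1-HIT, L1-HIT, L1-HIT, MISS, L1-HIT, VC-HIT, L1-HIT, VC-HIT]

  [0] addr=0x32 blk=12 s=0: MISS | VC []
  [1] addr=0x30 blk=12 s=0: L1-HIT | VC []
  [2] addr=0x30 blk=12 s=0: L1-HIT | VC []
  [3] addr=0x32 blk=12 s=0: L1-HIT | VC []
  [4] addr=0x30 blk=12 s=0: L1-HIT | VC []
  [5] addr=0xa blk=2 s=0: MISS | VC [12]
  [6] addr=0xa blk=2 s=0: L1-HIT | VC [12]
  [7] addr=0x33 blk=12 s=0: VC-HIT | VC [2]
  [8] addr=0x30 blk=12 s=0: L1-HIT | VC [2]
  [9] addr=0xa blk=2 s=0: VC-HIT | VC [12]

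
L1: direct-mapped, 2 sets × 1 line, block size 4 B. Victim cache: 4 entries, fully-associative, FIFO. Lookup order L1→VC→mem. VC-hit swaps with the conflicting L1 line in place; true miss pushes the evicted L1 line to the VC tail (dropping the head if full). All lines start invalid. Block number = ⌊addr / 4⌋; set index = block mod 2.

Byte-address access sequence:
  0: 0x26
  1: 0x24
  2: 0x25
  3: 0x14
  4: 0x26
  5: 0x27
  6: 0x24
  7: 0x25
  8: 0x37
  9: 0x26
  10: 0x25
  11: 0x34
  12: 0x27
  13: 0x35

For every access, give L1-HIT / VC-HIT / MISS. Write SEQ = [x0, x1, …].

#0 0x26→b9/s1 MISS; vc=[]
#1 0x24→b9/s1 L1-HIT; vc=[]
#2 0x25→b9/s1 L1-HIT; vc=[]
#3 0x14→b5/s1 MISS; vc=[9]
#4 0x26→b9/s1 VC-HIT; vc=[5]
#5 0x27→b9/s1 L1-HIT; vc=[5]
#6 0x24→b9/s1 L1-HIT; vc=[5]
#7 0x25→b9/s1 L1-HIT; vc=[5]
#8 0x37→b13/s1 MISS; vc=[5,9]
#9 0x26→b9/s1 VC-HIT; vc=[5,13]
#10 0x25→b9/s1 L1-HIT; vc=[5,13]
#11 0x34→b13/s1 VC-HIT; vc=[5,9]
#12 0x27→b9/s1 VC-HIT; vc=[5,13]
#13 0x35→b13/s1 VC-HIT; vc=[5,9]

SEQ = [MISS, L1-HIT, L1-HIT, MISS, VC-HIT, L1-HIT, L1-HIT, L1-HIT, MISS, VC-HIT, L1-HIT, VC-HIT, VC-HIT, VC-HIT]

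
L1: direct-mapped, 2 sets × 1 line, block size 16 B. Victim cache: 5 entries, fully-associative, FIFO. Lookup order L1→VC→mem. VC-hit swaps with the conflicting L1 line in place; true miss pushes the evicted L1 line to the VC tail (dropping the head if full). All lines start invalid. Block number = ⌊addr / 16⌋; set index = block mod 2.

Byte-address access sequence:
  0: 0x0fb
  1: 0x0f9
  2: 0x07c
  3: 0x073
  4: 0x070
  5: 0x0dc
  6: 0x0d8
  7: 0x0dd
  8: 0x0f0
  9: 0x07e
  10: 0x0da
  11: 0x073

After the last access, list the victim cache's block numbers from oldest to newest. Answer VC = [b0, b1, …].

VC = [13, 15]

#0 0xfb→b15/s1 MISS; vc=[]
#1 0xf9→b15/s1 L1-HIT; vc=[]
#2 0x7c→b7/s1 MISS; vc=[15]
#3 0x73→b7/s1 L1-HIT; vc=[15]
#4 0x70→b7/s1 L1-HIT; vc=[15]
#5 0xdc→b13/s1 MISS; vc=[15,7]
#6 0xd8→b13/s1 L1-HIT; vc=[15,7]
#7 0xdd→b13/s1 L1-HIT; vc=[15,7]
#8 0xf0→b15/s1 VC-HIT; vc=[13,7]
#9 0x7e→b7/s1 VC-HIT; vc=[13,15]
#10 0xda→b13/s1 VC-HIT; vc=[7,15]
#11 0x73→b7/s1 VC-HIT; vc=[13,15]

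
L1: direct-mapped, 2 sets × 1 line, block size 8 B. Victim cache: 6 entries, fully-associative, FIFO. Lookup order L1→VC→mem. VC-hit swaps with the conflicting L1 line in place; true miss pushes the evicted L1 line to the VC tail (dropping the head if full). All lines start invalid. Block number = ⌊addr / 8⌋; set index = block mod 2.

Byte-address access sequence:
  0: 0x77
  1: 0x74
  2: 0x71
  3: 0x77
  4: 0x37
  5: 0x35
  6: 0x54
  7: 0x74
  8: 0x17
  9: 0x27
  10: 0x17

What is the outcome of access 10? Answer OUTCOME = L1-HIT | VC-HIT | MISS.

OUTCOME = VC-HIT

#0 0x77→b14/s0 MISS; vc=[]
#1 0x74→b14/s0 L1-HIT; vc=[]
#2 0x71→b14/s0 L1-HIT; vc=[]
#3 0x77→b14/s0 L1-HIT; vc=[]
#4 0x37→b6/s0 MISS; vc=[14]
#5 0x35→b6/s0 L1-HIT; vc=[14]
#6 0x54→b10/s0 MISS; vc=[14,6]
#7 0x74→b14/s0 VC-HIT; vc=[10,6]
#8 0x17→b2/s0 MISS; vc=[10,6,14]
#9 0x27→b4/s0 MISS; vc=[10,6,14,2]
#10 0x17→b2/s0 VC-HIT; vc=[10,6,14,4]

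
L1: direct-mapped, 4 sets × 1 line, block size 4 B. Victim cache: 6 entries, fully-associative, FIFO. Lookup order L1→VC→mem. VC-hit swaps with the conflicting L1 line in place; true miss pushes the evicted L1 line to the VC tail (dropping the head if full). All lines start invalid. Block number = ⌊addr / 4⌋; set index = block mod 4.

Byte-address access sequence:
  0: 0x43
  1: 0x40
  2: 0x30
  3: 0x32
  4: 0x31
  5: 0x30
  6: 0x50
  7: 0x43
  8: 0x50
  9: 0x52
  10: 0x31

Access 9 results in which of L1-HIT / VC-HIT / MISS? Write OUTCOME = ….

OUTCOME = L1-HIT

#0 0x43→b16/s0 MISS; vc=[]
#1 0x40→b16/s0 L1-HIT; vc=[]
#2 0x30→b12/s0 MISS; vc=[16]
#3 0x32→b12/s0 L1-HIT; vc=[16]
#4 0x31→b12/s0 L1-HIT; vc=[16]
#5 0x30→b12/s0 L1-HIT; vc=[16]
#6 0x50→b20/s0 MISS; vc=[16,12]
#7 0x43→b16/s0 VC-HIT; vc=[20,12]
#8 0x50→b20/s0 VC-HIT; vc=[16,12]
#9 0x52→b20/s0 L1-HIT; vc=[16,12]
#10 0x31→b12/s0 VC-HIT; vc=[16,20]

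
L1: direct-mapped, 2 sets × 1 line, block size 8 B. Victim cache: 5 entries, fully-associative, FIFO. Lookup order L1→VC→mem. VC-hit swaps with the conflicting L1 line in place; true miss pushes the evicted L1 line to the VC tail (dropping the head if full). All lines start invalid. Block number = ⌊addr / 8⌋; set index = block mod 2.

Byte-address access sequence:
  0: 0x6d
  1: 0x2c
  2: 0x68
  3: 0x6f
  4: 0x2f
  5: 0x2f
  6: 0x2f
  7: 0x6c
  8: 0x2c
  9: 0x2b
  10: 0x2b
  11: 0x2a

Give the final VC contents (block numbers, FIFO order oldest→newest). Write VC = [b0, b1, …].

VC = [13]

  [0] addr=0x6d blk=13 s=1: MISS | VC []
  [1] addr=0x2c blk=5 s=1: MISS | VC [13]
  [2] addr=0x68 blk=13 s=1: VC-HIT | VC [5]
  [3] addr=0x6f blk=13 s=1: L1-HIT | VC [5]
  [4] addr=0x2f blk=5 s=1: VC-HIT | VC [13]
  [5] addr=0x2f blk=5 s=1: L1-HIT | VC [13]
  [6] addr=0x2f blk=5 s=1: L1-HIT | VC [13]
  [7] addr=0x6c blk=13 s=1: VC-HIT | VC [5]
  [8] addr=0x2c blk=5 s=1: VC-HIT | VC [13]
  [9] addr=0x2b blk=5 s=1: L1-HIT | VC [13]
  [10] addr=0x2b blk=5 s=1: L1-HIT | VC [13]
  [11] addr=0x2a blk=5 s=1: L1-HIT | VC [13]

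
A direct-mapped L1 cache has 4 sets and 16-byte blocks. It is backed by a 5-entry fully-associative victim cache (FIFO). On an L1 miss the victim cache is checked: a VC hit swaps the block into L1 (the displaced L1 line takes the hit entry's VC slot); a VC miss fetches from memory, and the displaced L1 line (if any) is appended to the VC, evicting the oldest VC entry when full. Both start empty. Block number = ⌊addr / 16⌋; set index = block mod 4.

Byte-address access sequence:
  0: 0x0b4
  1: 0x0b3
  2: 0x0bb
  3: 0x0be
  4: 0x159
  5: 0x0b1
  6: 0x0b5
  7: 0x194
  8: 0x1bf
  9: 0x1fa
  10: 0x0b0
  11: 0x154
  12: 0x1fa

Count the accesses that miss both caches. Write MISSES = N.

  [0] addr=0xb4 blk=11 s=3: MISS | VC []
  [1] addr=0xb3 blk=11 s=3: L1-HIT | VC []
  [2] addr=0xbb blk=11 s=3: L1-HIT | VC []
  [3] addr=0xbe blk=11 s=3: L1-HIT | VC []
  [4] addr=0x159 blk=21 s=1: MISS | VC []
  [5] addr=0xb1 blk=11 s=3: L1-HIT | VC []
  [6] addr=0xb5 blk=11 s=3: L1-HIT | VC []
  [7] addr=0x194 blk=25 s=1: MISS | VC [21]
  [8] addr=0x1bf blk=27 s=3: MISS | VC [21, 11]
  [9] addr=0x1fa blk=31 s=3: MISS | VC [21, 11, 27]
  [10] addr=0xb0 blk=11 s=3: VC-HIT | VC [21, 31, 27]
  [11] addr=0x154 blk=21 s=1: VC-HIT | VC [25, 31, 27]
  [12] addr=0x1fa blk=31 s=3: VC-HIT | VC [25, 11, 27]

MISSES = 5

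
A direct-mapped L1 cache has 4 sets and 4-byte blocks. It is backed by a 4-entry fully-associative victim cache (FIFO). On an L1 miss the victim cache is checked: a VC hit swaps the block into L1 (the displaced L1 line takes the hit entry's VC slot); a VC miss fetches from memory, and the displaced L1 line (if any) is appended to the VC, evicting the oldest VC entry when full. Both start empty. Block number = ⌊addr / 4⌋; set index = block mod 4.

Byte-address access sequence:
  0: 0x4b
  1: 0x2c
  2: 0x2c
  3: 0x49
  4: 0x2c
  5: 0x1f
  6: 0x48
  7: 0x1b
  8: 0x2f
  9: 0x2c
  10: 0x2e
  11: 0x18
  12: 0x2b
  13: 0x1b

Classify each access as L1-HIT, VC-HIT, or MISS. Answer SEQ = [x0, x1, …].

SEQ = [MISS, MISS, L1-HIT, L1-HIT, L1-HIT, MISS, L1-HIT, MISS, VC-HIT, L1-HIT, L1-HIT, L1-HIT, MISS, VC-HIT]

  [0] addr=0x4b blk=18 s=2: MISS | VC []
  [1] addr=0x2c blk=11 s=3: MISS | VC []
  [2] addr=0x2c blk=11 s=3: L1-HIT | VC []
  [3] addr=0x49 blk=18 s=2: L1-HIT | VC []
  [4] addr=0x2c blk=11 s=3: L1-HIT | VC []
  [5] addr=0x1f blk=7 s=3: MISS | VC [11]
  [6] addr=0x48 blk=18 s=2: L1-HIT | VC [11]
  [7] addr=0x1b blk=6 s=2: MISS | VC [11, 18]
  [8] addr=0x2f blk=11 s=3: VC-HIT | VC [7, 18]
  [9] addr=0x2c blk=11 s=3: L1-HIT | VC [7, 18]
  [10] addr=0x2e blk=11 s=3: L1-HIT | VC [7, 18]
  [11] addr=0x18 blk=6 s=2: L1-HIT | VC [7, 18]
  [12] addr=0x2b blk=10 s=2: MISS | VC [7, 18, 6]
  [13] addr=0x1b blk=6 s=2: VC-HIT | VC [7, 18, 10]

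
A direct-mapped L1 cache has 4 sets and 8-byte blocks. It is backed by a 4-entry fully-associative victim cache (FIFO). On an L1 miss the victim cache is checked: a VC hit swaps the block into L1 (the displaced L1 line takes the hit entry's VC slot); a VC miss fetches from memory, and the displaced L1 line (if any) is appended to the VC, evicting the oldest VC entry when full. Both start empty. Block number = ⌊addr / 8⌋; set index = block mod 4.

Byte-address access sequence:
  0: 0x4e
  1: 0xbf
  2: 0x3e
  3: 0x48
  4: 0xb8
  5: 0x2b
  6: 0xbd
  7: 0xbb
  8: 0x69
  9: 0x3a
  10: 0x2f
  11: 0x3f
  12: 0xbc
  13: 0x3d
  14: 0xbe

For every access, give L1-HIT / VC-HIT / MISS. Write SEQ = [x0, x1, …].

SEQ = [MISS, MISS, MISS, L1-HIT, VC-HIT, MISS, L1-HIT, L1-HIT, MISS, VC-HIT, VC-HIT, L1-HIT, VC-HIT, VC-HIT, VC-HIT]

0: 0x4e (blk 9, set 1) → MISS  vc=[]
1: 0xbf (blk 23, set 3) → MISS  vc=[]
2: 0x3e (blk 7, set 3) → MISS  vc=[23]
3: 0x48 (blk 9, set 1) → L1-HIT  vc=[23]
4: 0xb8 (blk 23, set 3) → VC-HIT  vc=[7]
5: 0x2b (blk 5, set 1) → MISS  vc=[7, 9]
6: 0xbd (blk 23, set 3) → L1-HIT  vc=[7, 9]
7: 0xbb (blk 23, set 3) → L1-HIT  vc=[7, 9]
8: 0x69 (blk 13, set 1) → MISS  vc=[7, 9, 5]
9: 0x3a (blk 7, set 3) → VC-HIT  vc=[23, 9, 5]
10: 0x2f (blk 5, set 1) → VC-HIT  vc=[23, 9, 13]
11: 0x3f (blk 7, set 3) → L1-HIT  vc=[23, 9, 13]
12: 0xbc (blk 23, set 3) → VC-HIT  vc=[7, 9, 13]
13: 0x3d (blk 7, set 3) → VC-HIT  vc=[23, 9, 13]
14: 0xbe (blk 23, set 3) → VC-HIT  vc=[7, 9, 13]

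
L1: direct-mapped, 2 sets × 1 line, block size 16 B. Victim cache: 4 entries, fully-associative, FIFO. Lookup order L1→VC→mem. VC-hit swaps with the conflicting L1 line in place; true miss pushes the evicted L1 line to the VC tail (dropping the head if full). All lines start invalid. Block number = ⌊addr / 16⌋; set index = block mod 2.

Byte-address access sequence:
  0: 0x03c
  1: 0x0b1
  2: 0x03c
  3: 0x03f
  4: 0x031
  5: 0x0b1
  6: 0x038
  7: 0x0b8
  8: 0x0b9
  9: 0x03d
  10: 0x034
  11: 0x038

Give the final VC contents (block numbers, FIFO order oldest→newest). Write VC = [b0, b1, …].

VC = [11]

0: 0x3c (blk 3, set 1) → MISS  vc=[]
1: 0xb1 (blk 11, set 1) → MISS  vc=[3]
2: 0x3c (blk 3, set 1) → VC-HIT  vc=[11]
3: 0x3f (blk 3, set 1) → L1-HIT  vc=[11]
4: 0x31 (blk 3, set 1) → L1-HIT  vc=[11]
5: 0xb1 (blk 11, set 1) → VC-HIT  vc=[3]
6: 0x38 (blk 3, set 1) → VC-HIT  vc=[11]
7: 0xb8 (blk 11, set 1) → VC-HIT  vc=[3]
8: 0xb9 (blk 11, set 1) → L1-HIT  vc=[3]
9: 0x3d (blk 3, set 1) → VC-HIT  vc=[11]
10: 0x34 (blk 3, set 1) → L1-HIT  vc=[11]
11: 0x38 (blk 3, set 1) → L1-HIT  vc=[11]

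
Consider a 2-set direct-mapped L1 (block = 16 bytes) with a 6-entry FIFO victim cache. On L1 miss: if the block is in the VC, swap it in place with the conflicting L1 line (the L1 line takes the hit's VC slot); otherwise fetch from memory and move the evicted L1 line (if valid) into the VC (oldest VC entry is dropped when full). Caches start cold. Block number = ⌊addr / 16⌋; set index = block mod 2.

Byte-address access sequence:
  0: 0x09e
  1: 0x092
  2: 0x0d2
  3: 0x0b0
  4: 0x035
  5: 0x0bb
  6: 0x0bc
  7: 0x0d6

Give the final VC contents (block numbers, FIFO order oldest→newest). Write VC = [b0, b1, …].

VC = [9, 11, 3]

  [0] addr=0x9e blk=9 s=1: MISS | VC []
  [1] addr=0x92 blk=9 s=1: L1-HIT | VC []
  [2] addr=0xd2 blk=13 s=1: MISS | VC [9]
  [3] addr=0xb0 blk=11 s=1: MISS | VC [9, 13]
  [4] addr=0x35 blk=3 s=1: MISS | VC [9, 13, 11]
  [5] addr=0xbb blk=11 s=1: VC-HIT | VC [9, 13, 3]
  [6] addr=0xbc blk=11 s=1: L1-HIT | VC [9, 13, 3]
  [7] addr=0xd6 blk=13 s=1: VC-HIT | VC [9, 11, 3]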